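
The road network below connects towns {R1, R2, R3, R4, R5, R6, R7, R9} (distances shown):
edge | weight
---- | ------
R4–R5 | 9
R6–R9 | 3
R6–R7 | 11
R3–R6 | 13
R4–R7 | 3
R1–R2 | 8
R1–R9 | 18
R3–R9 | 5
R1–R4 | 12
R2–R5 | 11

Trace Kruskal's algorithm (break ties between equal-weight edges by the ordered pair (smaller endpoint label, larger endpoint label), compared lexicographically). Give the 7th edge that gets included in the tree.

Kruskal: consider edges lightest-first.
R4–R7 (3): add — endpoints in different components.
R6–R9 (3): add — endpoints in different components.
R3–R9 (5): add — endpoints in different components.
R1–R2 (8): add — endpoints in different components.
R4–R5 (9): add — endpoints in different components.
R2–R5 (11): add — endpoints in different components.
R6–R7 (11): add — endpoints in different components.
The 7th edge added is R6–R7.

R6-R7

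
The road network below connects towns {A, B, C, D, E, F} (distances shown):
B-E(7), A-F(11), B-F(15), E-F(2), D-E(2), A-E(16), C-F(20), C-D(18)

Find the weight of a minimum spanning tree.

Kruskal: consider edges lightest-first.
D-E (2): add — endpoints in different components.
E-F (2): add — endpoints in different components.
B-E (7): add — endpoints in different components.
A-F (11): add — endpoints in different components.
B-F (15): skip — B and F already connected.
A-E (16): skip — A and E already connected.
C-D (18): add — endpoints in different components.
MST edges: D-E, E-F, B-E, A-F, C-D; total weight 2+2+7+11+18 = 40.

40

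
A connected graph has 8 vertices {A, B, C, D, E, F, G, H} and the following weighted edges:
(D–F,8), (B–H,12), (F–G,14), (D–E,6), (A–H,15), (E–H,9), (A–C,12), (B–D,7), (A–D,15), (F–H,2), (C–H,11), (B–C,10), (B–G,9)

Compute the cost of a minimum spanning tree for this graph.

54

Prim's algorithm from A:
Step 1: frontier [A–C 12, A–D 15, A–H 15] → take A–C (12); add C.
Step 2: frontier [A–D 15, A–H 15, B–C 10, C–H 11] → take B–C (10); add B.
Step 3: frontier [A–D 15, A–H 15, B–D 7, B–G 9, B–H 12, C–H 11] → take B–D (7); add D.
Step 4: frontier [A–H 15, B–G 9, B–H 12, C–H 11, D–E 6, D–F 8] → take D–E (6); add E.
Step 5: frontier [A–H 15, B–G 9, B–H 12, C–H 11, D–F 8, E–H 9] → take D–F (8); add F.
Step 6: frontier [A–H 15, B–G 9, B–H 12, C–H 11, E–H 9, F–H 2, F–G 14] → take F–H (2); add H.
Step 7: frontier [B–G 9, F–G 14] → take B–G (9); add G.
MST edges: A–C, B–C, B–D, D–E, D–F, F–H, B–G; total weight 12+10+7+6+8+2+9 = 54.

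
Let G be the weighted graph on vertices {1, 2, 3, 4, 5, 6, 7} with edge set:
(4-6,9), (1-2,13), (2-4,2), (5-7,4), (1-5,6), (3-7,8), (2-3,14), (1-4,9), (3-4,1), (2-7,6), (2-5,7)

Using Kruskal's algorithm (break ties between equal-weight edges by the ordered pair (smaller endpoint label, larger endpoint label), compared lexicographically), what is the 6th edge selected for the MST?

Sort edges by weight, then run Kruskal:
3-4 (1): add. Components now {1} {2} {3,4} {5} {6} {7}
2-4 (2): add. Components now {1} {2,3,4} {5} {6} {7}
5-7 (4): add. Components now {1} {2,3,4} {5,7} {6}
1-5 (6): add. Components now {1,5,7} {2,3,4} {6}
2-7 (6): add. Components now {1,2,3,4,5,7} {6}
2-5 (7): skip — 2 and 5 already connected.
3-7 (8): skip — 3 and 7 already connected.
1-4 (9): skip — 1 and 4 already connected.
4-6 (9): add. Components now {1,2,3,4,5,6,7}
The 6th edge added is 4-6.

4-6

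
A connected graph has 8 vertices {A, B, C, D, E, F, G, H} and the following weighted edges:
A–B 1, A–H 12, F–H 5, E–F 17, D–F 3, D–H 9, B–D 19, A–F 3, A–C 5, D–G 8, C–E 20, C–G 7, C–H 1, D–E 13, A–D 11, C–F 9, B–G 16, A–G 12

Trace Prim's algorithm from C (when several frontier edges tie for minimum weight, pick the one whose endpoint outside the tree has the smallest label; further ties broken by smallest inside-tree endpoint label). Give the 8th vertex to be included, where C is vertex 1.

Prim's algorithm from C:
Step 1: cheapest edge leaving the tree is C–H (1); add H.
Step 2: cheapest edge leaving the tree is A–C (5); add A.
Step 3: cheapest edge leaving the tree is A–B (1); add B.
Step 4: cheapest edge leaving the tree is A–F (3); add F.
Step 5: cheapest edge leaving the tree is D–F (3); add D.
Step 6: cheapest edge leaving the tree is C–G (7); add G.
Step 7: cheapest edge leaving the tree is D–E (13); add E.
Vertex order: C, H, A, B, F, D, G, E. The 8th vertex is E.

E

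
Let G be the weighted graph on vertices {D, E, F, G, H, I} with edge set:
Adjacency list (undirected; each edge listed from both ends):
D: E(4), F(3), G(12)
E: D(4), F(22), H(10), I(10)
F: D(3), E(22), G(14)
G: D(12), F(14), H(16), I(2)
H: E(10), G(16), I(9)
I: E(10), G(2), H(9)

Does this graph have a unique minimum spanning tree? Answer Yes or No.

No

Kruskal's algorithm — process edges by increasing weight (ties by edge label):
G—I (2): add — endpoints in different components.
D—F (3): add — endpoints in different components.
D—E (4): add — endpoints in different components.
H—I (9): add — endpoints in different components.
E—H (10): add — endpoints in different components.
Non-tree edge E—I has weight 10, equal to the heaviest edge on its tree cycle — swapping gives another MST of the same weight. Not unique.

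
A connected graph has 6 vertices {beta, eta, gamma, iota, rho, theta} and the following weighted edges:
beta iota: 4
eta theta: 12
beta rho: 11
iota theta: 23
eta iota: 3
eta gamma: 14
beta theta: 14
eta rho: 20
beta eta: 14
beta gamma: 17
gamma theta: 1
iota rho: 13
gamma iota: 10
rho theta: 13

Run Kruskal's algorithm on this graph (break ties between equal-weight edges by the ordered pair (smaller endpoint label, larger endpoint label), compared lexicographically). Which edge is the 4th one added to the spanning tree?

Sort edges by weight, then run Kruskal:
gamma theta (1): add. Components now {rho} {gamma,theta} {eta} {iota} {beta}
eta iota (3): add. Components now {rho} {gamma,theta} {eta,iota} {beta}
beta iota (4): add. Components now {rho} {gamma,theta} {beta,eta,iota}
gamma iota (10): add. Components now {rho} {beta,eta,gamma,iota,theta}
beta rho (11): add. Components now {beta,eta,gamma,iota,rho,theta}
The 4th edge added is gamma iota.

gamma-iota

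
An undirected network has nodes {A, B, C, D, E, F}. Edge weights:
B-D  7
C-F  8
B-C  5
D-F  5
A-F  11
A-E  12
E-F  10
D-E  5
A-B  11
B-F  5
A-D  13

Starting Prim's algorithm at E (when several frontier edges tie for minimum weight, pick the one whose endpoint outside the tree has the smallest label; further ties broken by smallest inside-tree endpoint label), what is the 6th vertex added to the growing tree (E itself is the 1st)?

Prim, starting at E.
Step 1: cheapest edge leaving the tree is D-E (5); add D.
Step 2: cheapest edge leaving the tree is D-F (5); add F.
Step 3: cheapest edge leaving the tree is B-F (5); add B.
Step 4: cheapest edge leaving the tree is B-C (5); add C.
Step 5: cheapest edge leaving the tree is A-B (11); add A.
Vertex order: E, D, F, B, C, A. The 6th vertex is A.

A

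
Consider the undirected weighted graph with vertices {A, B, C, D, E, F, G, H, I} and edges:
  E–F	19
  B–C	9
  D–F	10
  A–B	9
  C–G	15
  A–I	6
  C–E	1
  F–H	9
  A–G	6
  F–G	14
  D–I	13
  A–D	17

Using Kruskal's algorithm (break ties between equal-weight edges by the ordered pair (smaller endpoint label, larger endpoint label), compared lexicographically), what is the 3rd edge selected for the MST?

A-I

Kruskal's algorithm — process edges by increasing weight (ties by edge label):
C–E (1): add — endpoints in different components.
A–G (6): add — endpoints in different components.
A–I (6): add — endpoints in different components.
A–B (9): add — endpoints in different components.
B–C (9): add — endpoints in different components.
F–H (9): add — endpoints in different components.
D–F (10): add — endpoints in different components.
D–I (13): add — endpoints in different components.
The 3rd edge added is A–I.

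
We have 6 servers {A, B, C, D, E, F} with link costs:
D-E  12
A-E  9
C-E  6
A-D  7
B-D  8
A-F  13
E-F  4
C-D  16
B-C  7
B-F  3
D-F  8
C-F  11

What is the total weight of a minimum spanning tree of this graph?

Prim, starting at F.
Step 1: cheapest edge leaving the tree is B-F (3); add B.
Step 2: cheapest edge leaving the tree is E-F (4); add E.
Step 3: cheapest edge leaving the tree is C-E (6); add C.
Step 4: cheapest edge leaving the tree is B-D (8); add D.
Step 5: cheapest edge leaving the tree is A-D (7); add A.
MST edges: B-F, E-F, C-E, B-D, A-D; total weight 3+4+6+8+7 = 28.

28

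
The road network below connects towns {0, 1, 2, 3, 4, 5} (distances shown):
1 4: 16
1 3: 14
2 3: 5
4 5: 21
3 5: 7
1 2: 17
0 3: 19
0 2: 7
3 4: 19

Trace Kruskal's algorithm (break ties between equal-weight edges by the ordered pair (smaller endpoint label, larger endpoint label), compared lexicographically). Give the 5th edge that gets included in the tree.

Sort edges by weight, then run Kruskal:
2 3 (5): add — endpoints in different components.
0 2 (7): add — endpoints in different components.
3 5 (7): add — endpoints in different components.
1 3 (14): add — endpoints in different components.
1 4 (16): add — endpoints in different components.
The 5th edge added is 1 4.

1-4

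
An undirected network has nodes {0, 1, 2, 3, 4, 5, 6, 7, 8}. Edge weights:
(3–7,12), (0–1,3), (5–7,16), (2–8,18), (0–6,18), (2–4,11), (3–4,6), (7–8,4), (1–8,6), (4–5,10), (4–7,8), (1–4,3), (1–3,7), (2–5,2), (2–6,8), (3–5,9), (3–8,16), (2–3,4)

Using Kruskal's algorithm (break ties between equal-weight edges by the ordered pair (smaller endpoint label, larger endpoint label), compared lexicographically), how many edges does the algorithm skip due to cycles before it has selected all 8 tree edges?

Sort edges by weight, then run Kruskal:
2–5 (2): add — endpoints in different components.
0–1 (3): add — endpoints in different components.
1–4 (3): add — endpoints in different components.
2–3 (4): add — endpoints in different components.
7–8 (4): add — endpoints in different components.
1–8 (6): add — endpoints in different components.
3–4 (6): add — endpoints in different components.
1–3 (7): skip — 1 and 3 already connected.
2–6 (8): add — endpoints in different components.
Edges rejected before the tree was complete: 1.

1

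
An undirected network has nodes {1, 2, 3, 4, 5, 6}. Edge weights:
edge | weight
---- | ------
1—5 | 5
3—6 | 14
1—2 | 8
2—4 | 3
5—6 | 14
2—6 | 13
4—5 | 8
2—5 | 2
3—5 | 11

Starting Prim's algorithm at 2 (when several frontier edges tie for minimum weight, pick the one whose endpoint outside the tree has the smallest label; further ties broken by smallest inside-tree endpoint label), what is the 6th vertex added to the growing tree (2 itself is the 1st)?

Prim's algorithm from 2:
Step 1: frontier [2—5 2, 2—4 3, 1—2 8, 2—6 13] → take 2—5 (2); add 5.
Step 2: frontier [2—4 3, 1—2 8, 2—6 13, 1—5 5, 4—5 8, 3—5 11, 5—6 14] → take 2—4 (3); add 4.
Step 3: frontier [1—2 8, 2—6 13, 1—5 5, 3—5 11, 5—6 14] → take 1—5 (5); add 1.
Step 4: frontier [2—6 13, 3—5 11, 5—6 14] → take 3—5 (11); add 3.
Step 5: frontier [2—6 13, 3—6 14, 5—6 14] → take 2—6 (13); add 6.
Vertex order: 2, 5, 4, 1, 3, 6. The 6th vertex is 6.

6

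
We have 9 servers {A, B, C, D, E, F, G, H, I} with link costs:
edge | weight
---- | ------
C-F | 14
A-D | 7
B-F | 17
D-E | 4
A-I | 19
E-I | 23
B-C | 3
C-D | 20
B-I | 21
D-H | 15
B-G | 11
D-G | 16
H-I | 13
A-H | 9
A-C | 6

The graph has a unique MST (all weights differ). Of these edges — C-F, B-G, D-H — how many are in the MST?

2

Kruskal: consider edges lightest-first.
B-C (3): add — endpoints in different components.
D-E (4): add — endpoints in different components.
A-C (6): add — endpoints in different components.
A-D (7): add — endpoints in different components.
A-H (9): add — endpoints in different components.
B-G (11): add — endpoints in different components.
H-I (13): add — endpoints in different components.
C-F (14): add — endpoints in different components.
MST edge set: {B-C, D-E, A-C, A-D, A-H, B-G, H-I, C-F}.
Of the listed edges, {C-F, B-G} are in the MST → 2.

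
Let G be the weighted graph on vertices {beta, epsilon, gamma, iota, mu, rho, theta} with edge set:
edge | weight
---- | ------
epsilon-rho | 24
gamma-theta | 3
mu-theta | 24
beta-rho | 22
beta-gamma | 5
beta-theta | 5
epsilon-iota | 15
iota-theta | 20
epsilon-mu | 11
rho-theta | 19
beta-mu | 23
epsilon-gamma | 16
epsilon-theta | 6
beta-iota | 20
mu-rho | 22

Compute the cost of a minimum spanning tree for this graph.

59

Kruskal: consider edges lightest-first.
gamma-theta (3): add. Components now {iota} {gamma,theta} {mu} {beta} {rho} {epsilon}
beta-gamma (5): add. Components now {iota} {beta,gamma,theta} {mu} {rho} {epsilon}
beta-theta (5): skip — theta and beta already connected.
epsilon-theta (6): add. Components now {iota} {beta,epsilon,gamma,theta} {mu} {rho}
epsilon-mu (11): add. Components now {iota} {beta,epsilon,gamma,mu,theta} {rho}
epsilon-iota (15): add. Components now {beta,epsilon,gamma,iota,mu,theta} {rho}
epsilon-gamma (16): skip — gamma and epsilon already connected.
rho-theta (19): add. Components now {beta,epsilon,gamma,iota,mu,rho,theta}
MST edges: gamma-theta, beta-gamma, epsilon-theta, epsilon-mu, epsilon-iota, rho-theta; total weight 3+5+6+11+15+19 = 59.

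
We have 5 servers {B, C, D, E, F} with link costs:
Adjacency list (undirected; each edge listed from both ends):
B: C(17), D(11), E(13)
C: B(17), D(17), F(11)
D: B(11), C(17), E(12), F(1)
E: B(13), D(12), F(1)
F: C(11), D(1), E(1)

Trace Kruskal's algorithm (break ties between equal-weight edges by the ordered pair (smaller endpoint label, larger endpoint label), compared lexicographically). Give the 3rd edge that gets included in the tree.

B-D

Kruskal's algorithm — process edges by increasing weight (ties by edge label):
D–F (1): add. Components now {B} {C} {D,F} {E}
E–F (1): add. Components now {B} {C} {D,E,F}
B–D (11): add. Components now {B,D,E,F} {C}
C–F (11): add. Components now {B,C,D,E,F}
The 3rd edge added is B–D.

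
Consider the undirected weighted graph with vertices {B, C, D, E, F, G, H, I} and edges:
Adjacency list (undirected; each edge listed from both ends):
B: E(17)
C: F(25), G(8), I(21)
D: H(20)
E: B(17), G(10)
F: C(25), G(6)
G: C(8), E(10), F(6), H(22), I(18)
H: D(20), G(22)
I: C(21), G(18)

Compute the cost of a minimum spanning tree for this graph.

101

Prim's algorithm from G:
Step 1: frontier [F G 6, C G 8, E G 10, G I 18, G H 22] → take F G (6); add F.
Step 2: frontier [C F 25, C G 8, E G 10, G I 18, G H 22] → take C G (8); add C.
Step 3: frontier [C I 21, E G 10, G I 18, G H 22] → take E G (10); add E.
Step 4: frontier [C I 21, B E 17, G I 18, G H 22] → take B E (17); add B.
Step 5: frontier [C I 21, G I 18, G H 22] → take G I (18); add I.
Step 6: frontier [G H 22] → take G H (22); add H.
Step 7: frontier [D H 20] → take D H (20); add D.
MST edges: F G, C G, E G, B E, G I, G H, D H; total weight 6+8+10+17+18+22+20 = 101.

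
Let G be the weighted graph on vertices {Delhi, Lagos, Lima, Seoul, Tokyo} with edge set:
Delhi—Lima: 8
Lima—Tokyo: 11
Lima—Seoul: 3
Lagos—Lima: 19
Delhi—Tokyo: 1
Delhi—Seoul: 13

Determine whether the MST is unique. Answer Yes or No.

Yes

Kruskal: consider edges lightest-first.
Delhi—Tokyo (1): add — endpoints in different components.
Lima—Seoul (3): add — endpoints in different components.
Delhi—Lima (8): add — endpoints in different components.
Lima—Tokyo (11): skip — Tokyo and Lima already connected.
Delhi—Seoul (13): skip — Delhi and Seoul already connected.
Lagos—Lima (19): add — endpoints in different components.
Every non-tree edge has weight strictly greater than the heaviest edge on the tree path between its endpoints, so the MST is unique.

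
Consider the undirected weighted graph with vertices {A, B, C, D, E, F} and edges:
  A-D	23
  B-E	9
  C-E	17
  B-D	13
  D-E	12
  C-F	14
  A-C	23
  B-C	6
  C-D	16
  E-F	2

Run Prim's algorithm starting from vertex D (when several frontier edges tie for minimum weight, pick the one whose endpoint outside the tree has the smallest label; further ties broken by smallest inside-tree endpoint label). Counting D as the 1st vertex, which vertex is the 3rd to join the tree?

F

Prim's algorithm from D:
Step 1: frontier [D-E 12, B-D 13, C-D 16, A-D 23] → take D-E (12); add E.
Step 2: frontier [B-D 13, C-D 16, A-D 23, E-F 2, B-E 9, C-E 17] → take E-F (2); add F.
Step 3: frontier [B-D 13, C-D 16, A-D 23, B-E 9, C-E 17, C-F 14] → take B-E (9); add B.
Step 4: frontier [B-C 6, C-D 16, A-D 23, C-E 17, C-F 14] → take B-C (6); add C.
Step 5: frontier [A-C 23, A-D 23] → take A-C (23); add A.
Vertex order: D, E, F, B, C, A. The 3rd vertex is F.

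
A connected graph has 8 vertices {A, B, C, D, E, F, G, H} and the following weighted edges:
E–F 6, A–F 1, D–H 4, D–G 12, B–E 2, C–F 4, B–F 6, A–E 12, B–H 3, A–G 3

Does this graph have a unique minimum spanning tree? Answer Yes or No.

No

Sort edges by weight, then run Kruskal:
A–F (1): add — endpoints in different components.
B–E (2): add — endpoints in different components.
A–G (3): add — endpoints in different components.
B–H (3): add — endpoints in different components.
C–F (4): add — endpoints in different components.
D–H (4): add — endpoints in different components.
B–F (6): add — endpoints in different components.
Non-tree edge E–F has weight 6, equal to the heaviest edge on its tree cycle — swapping gives another MST of the same weight. Not unique.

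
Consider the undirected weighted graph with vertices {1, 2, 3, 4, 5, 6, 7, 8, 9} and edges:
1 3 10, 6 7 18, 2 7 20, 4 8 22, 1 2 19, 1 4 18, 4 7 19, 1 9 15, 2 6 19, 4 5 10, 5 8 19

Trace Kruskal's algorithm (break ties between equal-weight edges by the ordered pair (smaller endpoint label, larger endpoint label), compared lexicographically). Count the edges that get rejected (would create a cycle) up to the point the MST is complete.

Sort edges by weight, then run Kruskal:
1 3 (10): add — endpoints in different components.
4 5 (10): add — endpoints in different components.
1 9 (15): add — endpoints in different components.
1 4 (18): add — endpoints in different components.
6 7 (18): add — endpoints in different components.
1 2 (19): add — endpoints in different components.
2 6 (19): add — endpoints in different components.
4 7 (19): skip — 4 and 7 already connected.
5 8 (19): add — endpoints in different components.
Edges rejected before the tree was complete: 1.

1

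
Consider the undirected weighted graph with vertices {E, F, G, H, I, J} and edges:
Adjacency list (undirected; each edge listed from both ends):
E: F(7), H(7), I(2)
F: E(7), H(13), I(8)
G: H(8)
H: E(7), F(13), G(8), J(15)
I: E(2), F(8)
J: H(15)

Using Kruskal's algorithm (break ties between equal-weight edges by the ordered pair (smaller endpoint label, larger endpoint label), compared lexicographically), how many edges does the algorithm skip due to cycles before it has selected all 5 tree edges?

2

Kruskal: consider edges lightest-first.
E I (2): add. Components now {E,I} {F} {G} {H} {J}
E F (7): add. Components now {E,F,I} {G} {H} {J}
E H (7): add. Components now {E,F,H,I} {G} {J}
F I (8): skip — F and I already connected.
G H (8): add. Components now {E,F,G,H,I} {J}
F H (13): skip — F and H already connected.
H J (15): add. Components now {E,F,G,H,I,J}
Edges rejected before the tree was complete: 2.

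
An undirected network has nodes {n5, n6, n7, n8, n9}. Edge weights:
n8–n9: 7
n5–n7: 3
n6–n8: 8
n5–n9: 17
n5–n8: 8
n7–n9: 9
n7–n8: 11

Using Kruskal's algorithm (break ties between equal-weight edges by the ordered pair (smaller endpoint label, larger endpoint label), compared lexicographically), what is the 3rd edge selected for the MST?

n5-n8

Kruskal's algorithm — process edges by increasing weight (ties by edge label):
n5–n7 (3): add. Components now {n6} {n5,n7} {n8} {n9}
n8–n9 (7): add. Components now {n6} {n5,n7} {n8,n9}
n5–n8 (8): add. Components now {n6} {n5,n7,n8,n9}
n6–n8 (8): add. Components now {n5,n6,n7,n8,n9}
The 3rd edge added is n5–n8.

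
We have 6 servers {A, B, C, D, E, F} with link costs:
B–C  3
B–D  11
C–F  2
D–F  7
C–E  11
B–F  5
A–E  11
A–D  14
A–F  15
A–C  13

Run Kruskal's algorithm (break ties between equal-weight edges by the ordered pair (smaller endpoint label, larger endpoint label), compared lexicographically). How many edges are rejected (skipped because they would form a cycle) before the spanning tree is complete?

2

Kruskal: consider edges lightest-first.
C–F (2): add — endpoints in different components.
B–C (3): add — endpoints in different components.
B–F (5): skip — B and F already connected.
D–F (7): add — endpoints in different components.
A–E (11): add — endpoints in different components.
B–D (11): skip — B and D already connected.
C–E (11): add — endpoints in different components.
Edges rejected before the tree was complete: 2.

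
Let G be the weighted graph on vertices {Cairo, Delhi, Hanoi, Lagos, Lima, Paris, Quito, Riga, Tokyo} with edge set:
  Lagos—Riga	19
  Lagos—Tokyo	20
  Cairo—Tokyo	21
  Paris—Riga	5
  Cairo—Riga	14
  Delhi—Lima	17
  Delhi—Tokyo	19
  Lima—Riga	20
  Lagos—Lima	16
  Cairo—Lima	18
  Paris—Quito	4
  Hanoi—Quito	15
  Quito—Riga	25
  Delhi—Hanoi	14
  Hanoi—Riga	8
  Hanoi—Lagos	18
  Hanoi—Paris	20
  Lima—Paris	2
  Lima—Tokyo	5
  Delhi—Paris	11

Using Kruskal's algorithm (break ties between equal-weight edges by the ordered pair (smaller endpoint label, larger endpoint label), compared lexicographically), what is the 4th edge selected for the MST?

Paris-Riga

Kruskal: consider edges lightest-first.
Lima—Paris (2): add — endpoints in different components.
Paris—Quito (4): add — endpoints in different components.
Lima—Tokyo (5): add — endpoints in different components.
Paris—Riga (5): add — endpoints in different components.
Hanoi—Riga (8): add — endpoints in different components.
Delhi—Paris (11): add — endpoints in different components.
Cairo—Riga (14): add — endpoints in different components.
Delhi—Hanoi (14): skip — Hanoi and Delhi already connected.
Hanoi—Quito (15): skip — Quito and Hanoi already connected.
Lagos—Lima (16): add — endpoints in different components.
The 4th edge added is Paris—Riga.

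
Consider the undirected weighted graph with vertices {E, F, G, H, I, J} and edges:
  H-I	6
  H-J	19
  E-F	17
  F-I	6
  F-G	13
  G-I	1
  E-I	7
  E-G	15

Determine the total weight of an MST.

Kruskal's algorithm — process edges by increasing weight (ties by edge label):
G-I (1): add — endpoints in different components.
F-I (6): add — endpoints in different components.
H-I (6): add — endpoints in different components.
E-I (7): add — endpoints in different components.
F-G (13): skip — F and G already connected.
E-G (15): skip — E and G already connected.
E-F (17): skip — E and F already connected.
H-J (19): add — endpoints in different components.
MST edges: G-I, F-I, H-I, E-I, H-J; total weight 1+6+6+7+19 = 39.

39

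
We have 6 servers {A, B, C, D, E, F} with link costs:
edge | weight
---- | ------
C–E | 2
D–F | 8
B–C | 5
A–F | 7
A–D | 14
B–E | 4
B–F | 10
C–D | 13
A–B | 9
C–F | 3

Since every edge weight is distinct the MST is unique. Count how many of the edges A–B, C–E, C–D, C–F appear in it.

2

Kruskal: consider edges lightest-first.
C–E (2): add. Components now {A} {B} {C,E} {D} {F}
C–F (3): add. Components now {A} {B} {C,E,F} {D}
B–E (4): add. Components now {A} {B,C,E,F} {D}
B–C (5): skip — B and C already connected.
A–F (7): add. Components now {A,B,C,E,F} {D}
D–F (8): add. Components now {A,B,C,D,E,F}
MST edge set: {C–E, C–F, B–E, A–F, D–F}.
Of the listed edges, {C–E, C–F} are in the MST → 2.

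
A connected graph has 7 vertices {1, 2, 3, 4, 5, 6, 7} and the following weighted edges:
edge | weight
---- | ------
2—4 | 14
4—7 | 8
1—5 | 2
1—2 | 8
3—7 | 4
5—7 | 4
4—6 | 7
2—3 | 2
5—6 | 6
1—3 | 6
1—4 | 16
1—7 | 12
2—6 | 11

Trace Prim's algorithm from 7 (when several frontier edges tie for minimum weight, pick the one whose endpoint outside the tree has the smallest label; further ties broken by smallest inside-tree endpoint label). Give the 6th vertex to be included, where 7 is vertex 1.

Prim, starting at 7.
Step 1: cheapest edge leaving the tree is 3—7 (4); add 3.
Step 2: cheapest edge leaving the tree is 2—3 (2); add 2.
Step 3: cheapest edge leaving the tree is 5—7 (4); add 5.
Step 4: cheapest edge leaving the tree is 1—5 (2); add 1.
Step 5: cheapest edge leaving the tree is 5—6 (6); add 6.
Step 6: cheapest edge leaving the tree is 4—6 (7); add 4.
Vertex order: 7, 3, 2, 5, 1, 6, 4. The 6th vertex is 6.

6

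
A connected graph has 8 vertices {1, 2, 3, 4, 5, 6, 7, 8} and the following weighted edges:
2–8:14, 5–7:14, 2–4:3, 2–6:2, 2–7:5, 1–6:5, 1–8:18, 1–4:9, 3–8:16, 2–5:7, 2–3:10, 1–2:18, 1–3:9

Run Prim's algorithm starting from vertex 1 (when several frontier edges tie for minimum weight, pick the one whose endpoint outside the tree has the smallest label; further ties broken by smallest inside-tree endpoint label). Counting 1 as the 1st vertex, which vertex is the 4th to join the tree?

4

Grow the tree from 1 using Prim:
Step 1: cheapest edge leaving the tree is 1–6 (5); add 6.
Step 2: cheapest edge leaving the tree is 2–6 (2); add 2.
Step 3: cheapest edge leaving the tree is 2–4 (3); add 4.
Step 4: cheapest edge leaving the tree is 2–7 (5); add 7.
Step 5: cheapest edge leaving the tree is 2–5 (7); add 5.
Step 6: cheapest edge leaving the tree is 1–3 (9); add 3.
Step 7: cheapest edge leaving the tree is 2–8 (14); add 8.
Vertex order: 1, 6, 2, 4, 7, 5, 3, 8. The 4th vertex is 4.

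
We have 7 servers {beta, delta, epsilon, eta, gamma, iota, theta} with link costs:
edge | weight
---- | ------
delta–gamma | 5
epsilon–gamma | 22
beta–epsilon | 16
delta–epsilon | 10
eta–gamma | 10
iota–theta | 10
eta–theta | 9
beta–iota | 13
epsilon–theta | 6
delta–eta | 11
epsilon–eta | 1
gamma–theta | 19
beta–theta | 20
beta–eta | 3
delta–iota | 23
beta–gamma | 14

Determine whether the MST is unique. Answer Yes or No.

No

Kruskal: consider edges lightest-first.
epsilon–eta (1): add — endpoints in different components.
beta–eta (3): add — endpoints in different components.
delta–gamma (5): add — endpoints in different components.
epsilon–theta (6): add — endpoints in different components.
eta–theta (9): skip — eta and theta already connected.
delta–epsilon (10): add — endpoints in different components.
eta–gamma (10): skip — eta and gamma already connected.
iota–theta (10): add — endpoints in different components.
Non-tree edge eta–gamma has weight 10, equal to the heaviest edge on its tree cycle — swapping gives another MST of the same weight. Not unique.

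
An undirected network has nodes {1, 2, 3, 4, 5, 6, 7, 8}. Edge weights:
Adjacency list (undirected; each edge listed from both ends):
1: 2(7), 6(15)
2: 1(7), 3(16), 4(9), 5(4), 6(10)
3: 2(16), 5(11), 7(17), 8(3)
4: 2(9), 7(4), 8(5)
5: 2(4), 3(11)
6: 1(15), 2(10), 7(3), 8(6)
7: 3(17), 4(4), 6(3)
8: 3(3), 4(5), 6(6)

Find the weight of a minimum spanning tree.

Grow the tree from 4 using Prim:
Step 1: frontier [4-7 4, 4-8 5, 2-4 9] → take 4-7 (4); add 7.
Step 2: frontier [4-8 5, 2-4 9, 6-7 3, 3-7 17] → take 6-7 (3); add 6.
Step 3: frontier [4-8 5, 2-4 9, 6-8 6, 2-6 10, 1-6 15, 3-7 17] → take 4-8 (5); add 8.
Step 4: frontier [2-4 9, 2-6 10, 1-6 15, 3-7 17, 3-8 3] → take 3-8 (3); add 3.
Step 5: frontier [3-5 11, 2-3 16, 2-4 9, 2-6 10, 1-6 15] → take 2-4 (9); add 2.
Step 6: frontier [2-5 4, 1-2 7, 3-5 11, 1-6 15] → take 2-5 (4); add 5.
Step 7: frontier [1-2 7, 1-6 15] → take 1-2 (7); add 1.
MST edges: 4-7, 6-7, 4-8, 3-8, 2-4, 2-5, 1-2; total weight 4+3+5+3+9+4+7 = 35.

35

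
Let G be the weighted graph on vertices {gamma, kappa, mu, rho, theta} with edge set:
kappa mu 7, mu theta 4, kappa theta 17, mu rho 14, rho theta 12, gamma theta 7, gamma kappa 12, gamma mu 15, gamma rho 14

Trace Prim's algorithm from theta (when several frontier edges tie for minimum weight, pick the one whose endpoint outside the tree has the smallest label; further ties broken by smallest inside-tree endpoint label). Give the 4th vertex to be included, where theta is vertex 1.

Grow the tree from theta using Prim:
Step 1: frontier [mu theta 4, gamma theta 7, rho theta 12, kappa theta 17] → take mu theta (4); add mu.
Step 2: frontier [kappa mu 7, mu rho 14, gamma mu 15, gamma theta 7, rho theta 12, kappa theta 17] → take gamma theta (7); add gamma.
Step 3: frontier [gamma kappa 12, gamma rho 14, kappa mu 7, mu rho 14, rho theta 12, kappa theta 17] → take kappa mu (7); add kappa.
Step 4: frontier [gamma rho 14, mu rho 14, rho theta 12] → take rho theta (12); add rho.
Vertex order: theta, mu, gamma, kappa, rho. The 4th vertex is kappa.

kappa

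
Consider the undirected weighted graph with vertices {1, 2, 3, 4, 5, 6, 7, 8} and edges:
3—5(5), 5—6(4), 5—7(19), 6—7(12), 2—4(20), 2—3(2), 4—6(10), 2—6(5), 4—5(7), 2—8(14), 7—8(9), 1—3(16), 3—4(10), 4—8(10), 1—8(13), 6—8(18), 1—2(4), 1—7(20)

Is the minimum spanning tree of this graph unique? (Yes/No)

No

Sort edges by weight, then run Kruskal:
2—3 (2): add — endpoints in different components.
1—2 (4): add — endpoints in different components.
5—6 (4): add — endpoints in different components.
2—6 (5): add — endpoints in different components.
3—5 (5): skip — 3 and 5 already connected.
4—5 (7): add — endpoints in different components.
7—8 (9): add — endpoints in different components.
3—4 (10): skip — 3 and 4 already connected.
4—6 (10): skip — 4 and 6 already connected.
4—8 (10): add — endpoints in different components.
Non-tree edge 3—5 has weight 5, equal to the heaviest edge on its tree cycle — swapping gives another MST of the same weight. Not unique.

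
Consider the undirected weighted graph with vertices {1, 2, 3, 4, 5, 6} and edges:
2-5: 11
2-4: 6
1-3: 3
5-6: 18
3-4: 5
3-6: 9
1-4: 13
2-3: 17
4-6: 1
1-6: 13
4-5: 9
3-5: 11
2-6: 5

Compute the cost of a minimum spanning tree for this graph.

Kruskal: consider edges lightest-first.
4-6 (1): add. Components now {1} {2} {3} {4,6} {5}
1-3 (3): add. Components now {1,3} {2} {4,6} {5}
2-6 (5): add. Components now {1,3} {2,4,6} {5}
3-4 (5): add. Components now {1,2,3,4,6} {5}
2-4 (6): skip — 2 and 4 already connected.
3-6 (9): skip — 3 and 6 already connected.
4-5 (9): add. Components now {1,2,3,4,5,6}
MST edges: 4-6, 1-3, 2-6, 3-4, 4-5; total weight 1+3+5+5+9 = 23.

23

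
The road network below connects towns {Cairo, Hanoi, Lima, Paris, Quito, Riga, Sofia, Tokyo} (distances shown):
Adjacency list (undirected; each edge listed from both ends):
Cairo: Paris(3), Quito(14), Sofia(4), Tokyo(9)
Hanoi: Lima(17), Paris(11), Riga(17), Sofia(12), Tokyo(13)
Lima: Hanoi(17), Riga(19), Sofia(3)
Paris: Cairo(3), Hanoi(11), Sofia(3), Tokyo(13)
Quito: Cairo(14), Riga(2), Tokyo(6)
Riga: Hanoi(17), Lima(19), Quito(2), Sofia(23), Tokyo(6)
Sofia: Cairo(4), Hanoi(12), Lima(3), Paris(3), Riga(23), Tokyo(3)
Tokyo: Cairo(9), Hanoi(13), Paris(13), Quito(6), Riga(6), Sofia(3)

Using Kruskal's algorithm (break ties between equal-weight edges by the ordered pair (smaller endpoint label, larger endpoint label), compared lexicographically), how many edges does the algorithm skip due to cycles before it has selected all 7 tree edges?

Sort edges by weight, then run Kruskal:
Quito Riga (2): add — endpoints in different components.
Cairo Paris (3): add — endpoints in different components.
Lima Sofia (3): add — endpoints in different components.
Paris Sofia (3): add — endpoints in different components.
Sofia Tokyo (3): add — endpoints in different components.
Cairo Sofia (4): skip — Sofia and Cairo already connected.
Quito Tokyo (6): add — endpoints in different components.
Riga Tokyo (6): skip — Tokyo and Riga already connected.
Cairo Tokyo (9): skip — Tokyo and Cairo already connected.
Hanoi Paris (11): add — endpoints in different components.
Edges rejected before the tree was complete: 3.

3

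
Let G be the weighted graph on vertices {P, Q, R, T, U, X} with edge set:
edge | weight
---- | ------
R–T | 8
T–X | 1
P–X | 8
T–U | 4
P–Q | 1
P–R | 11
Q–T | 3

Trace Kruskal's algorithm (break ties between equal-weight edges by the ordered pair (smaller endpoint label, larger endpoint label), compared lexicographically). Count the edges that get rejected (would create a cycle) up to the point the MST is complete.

Kruskal: consider edges lightest-first.
P–Q (1): add — endpoints in different components.
T–X (1): add — endpoints in different components.
Q–T (3): add — endpoints in different components.
T–U (4): add — endpoints in different components.
P–X (8): skip — P and X already connected.
R–T (8): add — endpoints in different components.
Edges rejected before the tree was complete: 1.

1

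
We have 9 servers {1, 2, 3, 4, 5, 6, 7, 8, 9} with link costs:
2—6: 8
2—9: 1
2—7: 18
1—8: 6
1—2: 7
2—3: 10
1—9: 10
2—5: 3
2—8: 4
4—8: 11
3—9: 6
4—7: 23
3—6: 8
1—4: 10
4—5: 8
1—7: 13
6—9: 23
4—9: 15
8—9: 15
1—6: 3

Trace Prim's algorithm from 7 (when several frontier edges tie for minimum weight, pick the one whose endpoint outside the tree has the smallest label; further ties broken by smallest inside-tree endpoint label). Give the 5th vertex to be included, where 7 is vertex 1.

2

Prim's algorithm from 7:
Step 1: cheapest edge leaving the tree is 1—7 (13); add 1.
Step 2: cheapest edge leaving the tree is 1—6 (3); add 6.
Step 3: cheapest edge leaving the tree is 1—8 (6); add 8.
Step 4: cheapest edge leaving the tree is 2—8 (4); add 2.
Step 5: cheapest edge leaving the tree is 2—9 (1); add 9.
Step 6: cheapest edge leaving the tree is 2—5 (3); add 5.
Step 7: cheapest edge leaving the tree is 3—9 (6); add 3.
Step 8: cheapest edge leaving the tree is 4—5 (8); add 4.
Vertex order: 7, 1, 6, 8, 2, 9, 5, 3, 4. The 5th vertex is 2.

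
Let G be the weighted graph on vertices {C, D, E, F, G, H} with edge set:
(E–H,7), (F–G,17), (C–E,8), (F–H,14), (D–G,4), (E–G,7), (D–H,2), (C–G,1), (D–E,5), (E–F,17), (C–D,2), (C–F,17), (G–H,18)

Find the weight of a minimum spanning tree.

Kruskal's algorithm — process edges by increasing weight (ties by edge label):
C–G (1): add — endpoints in different components.
C–D (2): add — endpoints in different components.
D–H (2): add — endpoints in different components.
D–G (4): skip — D and G already connected.
D–E (5): add — endpoints in different components.
E–G (7): skip — E and G already connected.
E–H (7): skip — E and H already connected.
C–E (8): skip — C and E already connected.
F–H (14): add — endpoints in different components.
MST edges: C–G, C–D, D–H, D–E, F–H; total weight 1+2+2+5+14 = 24.

24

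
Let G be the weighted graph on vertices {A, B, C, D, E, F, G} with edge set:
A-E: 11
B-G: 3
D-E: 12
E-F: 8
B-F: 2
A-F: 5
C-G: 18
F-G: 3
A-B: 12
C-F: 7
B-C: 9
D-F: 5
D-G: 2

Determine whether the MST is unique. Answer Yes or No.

Kruskal's algorithm — process edges by increasing weight (ties by edge label):
B-F (2): add — endpoints in different components.
D-G (2): add — endpoints in different components.
B-G (3): add — endpoints in different components.
F-G (3): skip — F and G already connected.
A-F (5): add — endpoints in different components.
D-F (5): skip — D and F already connected.
C-F (7): add — endpoints in different components.
E-F (8): add — endpoints in different components.
Non-tree edge F-G has weight 3, equal to the heaviest edge on its tree cycle — swapping gives another MST of the same weight. Not unique.

No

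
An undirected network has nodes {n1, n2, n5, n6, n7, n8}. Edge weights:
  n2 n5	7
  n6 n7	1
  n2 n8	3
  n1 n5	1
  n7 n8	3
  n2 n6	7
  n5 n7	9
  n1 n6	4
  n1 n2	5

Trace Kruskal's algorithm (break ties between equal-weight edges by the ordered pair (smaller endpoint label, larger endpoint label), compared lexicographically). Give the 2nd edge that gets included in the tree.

Kruskal: consider edges lightest-first.
n1 n5 (1): add. Components now {n7} {n1,n5} {n6} {n2} {n8}
n6 n7 (1): add. Components now {n6,n7} {n1,n5} {n2} {n8}
n2 n8 (3): add. Components now {n6,n7} {n1,n5} {n2,n8}
n7 n8 (3): add. Components now {n2,n6,n7,n8} {n1,n5}
n1 n6 (4): add. Components now {n1,n2,n5,n6,n7,n8}
The 2nd edge added is n6 n7.

n6-n7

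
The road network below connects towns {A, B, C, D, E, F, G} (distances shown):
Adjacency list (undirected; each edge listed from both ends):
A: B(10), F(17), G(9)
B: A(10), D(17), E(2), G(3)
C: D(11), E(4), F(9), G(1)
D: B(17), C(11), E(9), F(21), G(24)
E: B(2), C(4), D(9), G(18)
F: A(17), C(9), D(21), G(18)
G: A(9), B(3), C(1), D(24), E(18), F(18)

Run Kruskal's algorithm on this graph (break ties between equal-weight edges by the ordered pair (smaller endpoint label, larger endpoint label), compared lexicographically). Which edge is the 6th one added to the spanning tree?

D-E

Kruskal's algorithm — process edges by increasing weight (ties by edge label):
C-G (1): add. Components now {A} {B} {C,G} {D} {E} {F}
B-E (2): add. Components now {A} {B,E} {C,G} {D} {F}
B-G (3): add. Components now {A} {B,C,E,G} {D} {F}
C-E (4): skip — C and E already connected.
A-G (9): add. Components now {A,B,C,E,G} {D} {F}
C-F (9): add. Components now {A,B,C,E,F,G} {D}
D-E (9): add. Components now {A,B,C,D,E,F,G}
The 6th edge added is D-E.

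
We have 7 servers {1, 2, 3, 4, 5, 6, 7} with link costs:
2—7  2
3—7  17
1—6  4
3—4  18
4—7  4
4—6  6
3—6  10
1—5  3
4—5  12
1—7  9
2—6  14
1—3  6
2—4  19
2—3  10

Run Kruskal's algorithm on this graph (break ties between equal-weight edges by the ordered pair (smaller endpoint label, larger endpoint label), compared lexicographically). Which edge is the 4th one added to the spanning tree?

4-7

Sort edges by weight, then run Kruskal:
2—7 (2): add. Components now {1} {2,7} {3} {4} {5} {6}
1—5 (3): add. Components now {1,5} {2,7} {3} {4} {6}
1—6 (4): add. Components now {1,5,6} {2,7} {3} {4}
4—7 (4): add. Components now {1,5,6} {2,4,7} {3}
1—3 (6): add. Components now {1,3,5,6} {2,4,7}
4—6 (6): add. Components now {1,2,3,4,5,6,7}
The 4th edge added is 4—7.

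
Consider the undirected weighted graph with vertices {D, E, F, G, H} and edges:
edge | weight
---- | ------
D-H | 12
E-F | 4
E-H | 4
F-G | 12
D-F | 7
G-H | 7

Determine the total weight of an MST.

Grow the tree from F using Prim:
Step 1: frontier [E-F 4, D-F 7, F-G 12] → take E-F (4); add E.
Step 2: frontier [E-H 4, D-F 7, F-G 12] → take E-H (4); add H.
Step 3: frontier [D-F 7, F-G 12, G-H 7, D-H 12] → take D-F (7); add D.
Step 4: frontier [F-G 12, G-H 7] → take G-H (7); add G.
MST edges: E-F, E-H, D-F, G-H; total weight 4+4+7+7 = 22.

22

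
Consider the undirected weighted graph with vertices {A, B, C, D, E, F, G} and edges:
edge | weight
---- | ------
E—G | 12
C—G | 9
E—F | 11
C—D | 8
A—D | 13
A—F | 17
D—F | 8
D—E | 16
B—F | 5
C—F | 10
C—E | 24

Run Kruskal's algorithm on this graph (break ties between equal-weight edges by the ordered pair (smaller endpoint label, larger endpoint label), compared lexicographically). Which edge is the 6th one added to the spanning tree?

Kruskal's algorithm — process edges by increasing weight (ties by edge label):
B—F (5): add — endpoints in different components.
C—D (8): add — endpoints in different components.
D—F (8): add — endpoints in different components.
C—G (9): add — endpoints in different components.
C—F (10): skip — C and F already connected.
E—F (11): add — endpoints in different components.
E—G (12): skip — E and G already connected.
A—D (13): add — endpoints in different components.
The 6th edge added is A—D.

A-D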